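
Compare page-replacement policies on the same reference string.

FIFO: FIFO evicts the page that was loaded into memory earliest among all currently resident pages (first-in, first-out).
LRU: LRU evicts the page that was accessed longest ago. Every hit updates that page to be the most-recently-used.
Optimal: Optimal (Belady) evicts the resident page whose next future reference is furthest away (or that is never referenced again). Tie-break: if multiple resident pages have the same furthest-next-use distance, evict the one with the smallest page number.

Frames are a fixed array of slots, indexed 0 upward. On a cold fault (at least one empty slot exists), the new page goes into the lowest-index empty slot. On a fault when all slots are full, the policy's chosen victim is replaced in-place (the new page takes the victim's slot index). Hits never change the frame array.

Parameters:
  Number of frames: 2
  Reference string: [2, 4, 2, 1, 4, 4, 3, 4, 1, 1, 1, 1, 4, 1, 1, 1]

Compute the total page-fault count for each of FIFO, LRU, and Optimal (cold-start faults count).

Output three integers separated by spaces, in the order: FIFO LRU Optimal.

Answer: 6 6 5

Derivation:
--- FIFO ---
  step 0: ref 2 -> FAULT, frames=[2,-] (faults so far: 1)
  step 1: ref 4 -> FAULT, frames=[2,4] (faults so far: 2)
  step 2: ref 2 -> HIT, frames=[2,4] (faults so far: 2)
  step 3: ref 1 -> FAULT, evict 2, frames=[1,4] (faults so far: 3)
  step 4: ref 4 -> HIT, frames=[1,4] (faults so far: 3)
  step 5: ref 4 -> HIT, frames=[1,4] (faults so far: 3)
  step 6: ref 3 -> FAULT, evict 4, frames=[1,3] (faults so far: 4)
  step 7: ref 4 -> FAULT, evict 1, frames=[4,3] (faults so far: 5)
  step 8: ref 1 -> FAULT, evict 3, frames=[4,1] (faults so far: 6)
  step 9: ref 1 -> HIT, frames=[4,1] (faults so far: 6)
  step 10: ref 1 -> HIT, frames=[4,1] (faults so far: 6)
  step 11: ref 1 -> HIT, frames=[4,1] (faults so far: 6)
  step 12: ref 4 -> HIT, frames=[4,1] (faults so far: 6)
  step 13: ref 1 -> HIT, frames=[4,1] (faults so far: 6)
  step 14: ref 1 -> HIT, frames=[4,1] (faults so far: 6)
  step 15: ref 1 -> HIT, frames=[4,1] (faults so far: 6)
  FIFO total faults: 6
--- LRU ---
  step 0: ref 2 -> FAULT, frames=[2,-] (faults so far: 1)
  step 1: ref 4 -> FAULT, frames=[2,4] (faults so far: 2)
  step 2: ref 2 -> HIT, frames=[2,4] (faults so far: 2)
  step 3: ref 1 -> FAULT, evict 4, frames=[2,1] (faults so far: 3)
  step 4: ref 4 -> FAULT, evict 2, frames=[4,1] (faults so far: 4)
  step 5: ref 4 -> HIT, frames=[4,1] (faults so far: 4)
  step 6: ref 3 -> FAULT, evict 1, frames=[4,3] (faults so far: 5)
  step 7: ref 4 -> HIT, frames=[4,3] (faults so far: 5)
  step 8: ref 1 -> FAULT, evict 3, frames=[4,1] (faults so far: 6)
  step 9: ref 1 -> HIT, frames=[4,1] (faults so far: 6)
  step 10: ref 1 -> HIT, frames=[4,1] (faults so far: 6)
  step 11: ref 1 -> HIT, frames=[4,1] (faults so far: 6)
  step 12: ref 4 -> HIT, frames=[4,1] (faults so far: 6)
  step 13: ref 1 -> HIT, frames=[4,1] (faults so far: 6)
  step 14: ref 1 -> HIT, frames=[4,1] (faults so far: 6)
  step 15: ref 1 -> HIT, frames=[4,1] (faults so far: 6)
  LRU total faults: 6
--- Optimal ---
  step 0: ref 2 -> FAULT, frames=[2,-] (faults so far: 1)
  step 1: ref 4 -> FAULT, frames=[2,4] (faults so far: 2)
  step 2: ref 2 -> HIT, frames=[2,4] (faults so far: 2)
  step 3: ref 1 -> FAULT, evict 2, frames=[1,4] (faults so far: 3)
  step 4: ref 4 -> HIT, frames=[1,4] (faults so far: 3)
  step 5: ref 4 -> HIT, frames=[1,4] (faults so far: 3)
  step 6: ref 3 -> FAULT, evict 1, frames=[3,4] (faults so far: 4)
  step 7: ref 4 -> HIT, frames=[3,4] (faults so far: 4)
  step 8: ref 1 -> FAULT, evict 3, frames=[1,4] (faults so far: 5)
  step 9: ref 1 -> HIT, frames=[1,4] (faults so far: 5)
  step 10: ref 1 -> HIT, frames=[1,4] (faults so far: 5)
  step 11: ref 1 -> HIT, frames=[1,4] (faults so far: 5)
  step 12: ref 4 -> HIT, frames=[1,4] (faults so far: 5)
  step 13: ref 1 -> HIT, frames=[1,4] (faults so far: 5)
  step 14: ref 1 -> HIT, frames=[1,4] (faults so far: 5)
  step 15: ref 1 -> HIT, frames=[1,4] (faults so far: 5)
  Optimal total faults: 5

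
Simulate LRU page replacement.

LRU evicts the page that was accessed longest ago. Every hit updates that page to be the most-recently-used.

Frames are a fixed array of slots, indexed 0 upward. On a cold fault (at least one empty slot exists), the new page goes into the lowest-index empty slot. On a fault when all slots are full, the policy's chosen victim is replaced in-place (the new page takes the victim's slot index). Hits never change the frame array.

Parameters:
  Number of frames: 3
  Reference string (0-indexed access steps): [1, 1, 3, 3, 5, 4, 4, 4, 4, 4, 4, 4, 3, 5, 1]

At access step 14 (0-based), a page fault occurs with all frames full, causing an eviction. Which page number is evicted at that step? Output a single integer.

Step 0: ref 1 -> FAULT, frames=[1,-,-]
Step 1: ref 1 -> HIT, frames=[1,-,-]
Step 2: ref 3 -> FAULT, frames=[1,3,-]
Step 3: ref 3 -> HIT, frames=[1,3,-]
Step 4: ref 5 -> FAULT, frames=[1,3,5]
Step 5: ref 4 -> FAULT, evict 1, frames=[4,3,5]
Step 6: ref 4 -> HIT, frames=[4,3,5]
Step 7: ref 4 -> HIT, frames=[4,3,5]
Step 8: ref 4 -> HIT, frames=[4,3,5]
Step 9: ref 4 -> HIT, frames=[4,3,5]
Step 10: ref 4 -> HIT, frames=[4,3,5]
Step 11: ref 4 -> HIT, frames=[4,3,5]
Step 12: ref 3 -> HIT, frames=[4,3,5]
Step 13: ref 5 -> HIT, frames=[4,3,5]
Step 14: ref 1 -> FAULT, evict 4, frames=[1,3,5]
At step 14: evicted page 4

Answer: 4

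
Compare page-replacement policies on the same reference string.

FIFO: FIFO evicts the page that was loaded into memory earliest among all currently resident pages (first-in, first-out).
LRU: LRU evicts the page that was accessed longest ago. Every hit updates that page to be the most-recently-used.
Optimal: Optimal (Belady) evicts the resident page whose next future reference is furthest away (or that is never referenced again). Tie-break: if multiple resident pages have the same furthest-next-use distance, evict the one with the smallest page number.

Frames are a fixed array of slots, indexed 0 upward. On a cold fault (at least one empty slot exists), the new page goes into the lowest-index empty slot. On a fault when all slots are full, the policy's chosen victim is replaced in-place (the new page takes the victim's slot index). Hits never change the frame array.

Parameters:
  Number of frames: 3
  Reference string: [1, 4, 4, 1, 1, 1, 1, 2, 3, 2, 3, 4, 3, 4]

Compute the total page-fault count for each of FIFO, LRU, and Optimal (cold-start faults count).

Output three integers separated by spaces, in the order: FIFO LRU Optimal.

Answer: 4 5 4

Derivation:
--- FIFO ---
  step 0: ref 1 -> FAULT, frames=[1,-,-] (faults so far: 1)
  step 1: ref 4 -> FAULT, frames=[1,4,-] (faults so far: 2)
  step 2: ref 4 -> HIT, frames=[1,4,-] (faults so far: 2)
  step 3: ref 1 -> HIT, frames=[1,4,-] (faults so far: 2)
  step 4: ref 1 -> HIT, frames=[1,4,-] (faults so far: 2)
  step 5: ref 1 -> HIT, frames=[1,4,-] (faults so far: 2)
  step 6: ref 1 -> HIT, frames=[1,4,-] (faults so far: 2)
  step 7: ref 2 -> FAULT, frames=[1,4,2] (faults so far: 3)
  step 8: ref 3 -> FAULT, evict 1, frames=[3,4,2] (faults so far: 4)
  step 9: ref 2 -> HIT, frames=[3,4,2] (faults so far: 4)
  step 10: ref 3 -> HIT, frames=[3,4,2] (faults so far: 4)
  step 11: ref 4 -> HIT, frames=[3,4,2] (faults so far: 4)
  step 12: ref 3 -> HIT, frames=[3,4,2] (faults so far: 4)
  step 13: ref 4 -> HIT, frames=[3,4,2] (faults so far: 4)
  FIFO total faults: 4
--- LRU ---
  step 0: ref 1 -> FAULT, frames=[1,-,-] (faults so far: 1)
  step 1: ref 4 -> FAULT, frames=[1,4,-] (faults so far: 2)
  step 2: ref 4 -> HIT, frames=[1,4,-] (faults so far: 2)
  step 3: ref 1 -> HIT, frames=[1,4,-] (faults so far: 2)
  step 4: ref 1 -> HIT, frames=[1,4,-] (faults so far: 2)
  step 5: ref 1 -> HIT, frames=[1,4,-] (faults so far: 2)
  step 6: ref 1 -> HIT, frames=[1,4,-] (faults so far: 2)
  step 7: ref 2 -> FAULT, frames=[1,4,2] (faults so far: 3)
  step 8: ref 3 -> FAULT, evict 4, frames=[1,3,2] (faults so far: 4)
  step 9: ref 2 -> HIT, frames=[1,3,2] (faults so far: 4)
  step 10: ref 3 -> HIT, frames=[1,3,2] (faults so far: 4)
  step 11: ref 4 -> FAULT, evict 1, frames=[4,3,2] (faults so far: 5)
  step 12: ref 3 -> HIT, frames=[4,3,2] (faults so far: 5)
  step 13: ref 4 -> HIT, frames=[4,3,2] (faults so far: 5)
  LRU total faults: 5
--- Optimal ---
  step 0: ref 1 -> FAULT, frames=[1,-,-] (faults so far: 1)
  step 1: ref 4 -> FAULT, frames=[1,4,-] (faults so far: 2)
  step 2: ref 4 -> HIT, frames=[1,4,-] (faults so far: 2)
  step 3: ref 1 -> HIT, frames=[1,4,-] (faults so far: 2)
  step 4: ref 1 -> HIT, frames=[1,4,-] (faults so far: 2)
  step 5: ref 1 -> HIT, frames=[1,4,-] (faults so far: 2)
  step 6: ref 1 -> HIT, frames=[1,4,-] (faults so far: 2)
  step 7: ref 2 -> FAULT, frames=[1,4,2] (faults so far: 3)
  step 8: ref 3 -> FAULT, evict 1, frames=[3,4,2] (faults so far: 4)
  step 9: ref 2 -> HIT, frames=[3,4,2] (faults so far: 4)
  step 10: ref 3 -> HIT, frames=[3,4,2] (faults so far: 4)
  step 11: ref 4 -> HIT, frames=[3,4,2] (faults so far: 4)
  step 12: ref 3 -> HIT, frames=[3,4,2] (faults so far: 4)
  step 13: ref 4 -> HIT, frames=[3,4,2] (faults so far: 4)
  Optimal total faults: 4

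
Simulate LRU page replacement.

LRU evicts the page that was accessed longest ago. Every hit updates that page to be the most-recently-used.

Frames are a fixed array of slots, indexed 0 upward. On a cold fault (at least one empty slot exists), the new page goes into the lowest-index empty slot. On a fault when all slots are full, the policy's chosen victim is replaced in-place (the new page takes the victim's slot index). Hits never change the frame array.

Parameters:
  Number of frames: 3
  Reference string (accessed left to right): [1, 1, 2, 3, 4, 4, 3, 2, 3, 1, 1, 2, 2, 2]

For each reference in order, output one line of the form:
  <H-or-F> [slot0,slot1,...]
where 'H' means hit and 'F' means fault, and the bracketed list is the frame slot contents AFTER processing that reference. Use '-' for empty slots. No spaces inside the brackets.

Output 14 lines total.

F [1,-,-]
H [1,-,-]
F [1,2,-]
F [1,2,3]
F [4,2,3]
H [4,2,3]
H [4,2,3]
H [4,2,3]
H [4,2,3]
F [1,2,3]
H [1,2,3]
H [1,2,3]
H [1,2,3]
H [1,2,3]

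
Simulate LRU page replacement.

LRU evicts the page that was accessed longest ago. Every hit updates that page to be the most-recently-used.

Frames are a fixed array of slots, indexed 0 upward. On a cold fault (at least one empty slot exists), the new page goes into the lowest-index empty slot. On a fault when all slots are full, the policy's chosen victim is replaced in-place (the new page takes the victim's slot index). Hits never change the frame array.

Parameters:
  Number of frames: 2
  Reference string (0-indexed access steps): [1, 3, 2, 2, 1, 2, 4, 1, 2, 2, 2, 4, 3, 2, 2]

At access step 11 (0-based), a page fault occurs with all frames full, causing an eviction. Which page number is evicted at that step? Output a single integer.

Step 0: ref 1 -> FAULT, frames=[1,-]
Step 1: ref 3 -> FAULT, frames=[1,3]
Step 2: ref 2 -> FAULT, evict 1, frames=[2,3]
Step 3: ref 2 -> HIT, frames=[2,3]
Step 4: ref 1 -> FAULT, evict 3, frames=[2,1]
Step 5: ref 2 -> HIT, frames=[2,1]
Step 6: ref 4 -> FAULT, evict 1, frames=[2,4]
Step 7: ref 1 -> FAULT, evict 2, frames=[1,4]
Step 8: ref 2 -> FAULT, evict 4, frames=[1,2]
Step 9: ref 2 -> HIT, frames=[1,2]
Step 10: ref 2 -> HIT, frames=[1,2]
Step 11: ref 4 -> FAULT, evict 1, frames=[4,2]
At step 11: evicted page 1

Answer: 1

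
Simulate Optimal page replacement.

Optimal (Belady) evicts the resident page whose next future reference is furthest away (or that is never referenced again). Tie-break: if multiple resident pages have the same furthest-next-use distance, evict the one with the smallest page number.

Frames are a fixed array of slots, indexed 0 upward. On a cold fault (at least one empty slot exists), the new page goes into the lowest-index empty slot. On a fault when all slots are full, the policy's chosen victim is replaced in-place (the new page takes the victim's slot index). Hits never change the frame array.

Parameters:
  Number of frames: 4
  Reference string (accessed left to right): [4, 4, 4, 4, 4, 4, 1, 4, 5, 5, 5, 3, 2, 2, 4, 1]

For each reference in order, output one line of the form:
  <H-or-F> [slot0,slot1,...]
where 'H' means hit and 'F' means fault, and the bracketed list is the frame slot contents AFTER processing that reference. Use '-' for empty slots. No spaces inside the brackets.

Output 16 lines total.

F [4,-,-,-]
H [4,-,-,-]
H [4,-,-,-]
H [4,-,-,-]
H [4,-,-,-]
H [4,-,-,-]
F [4,1,-,-]
H [4,1,-,-]
F [4,1,5,-]
H [4,1,5,-]
H [4,1,5,-]
F [4,1,5,3]
F [4,1,5,2]
H [4,1,5,2]
H [4,1,5,2]
H [4,1,5,2]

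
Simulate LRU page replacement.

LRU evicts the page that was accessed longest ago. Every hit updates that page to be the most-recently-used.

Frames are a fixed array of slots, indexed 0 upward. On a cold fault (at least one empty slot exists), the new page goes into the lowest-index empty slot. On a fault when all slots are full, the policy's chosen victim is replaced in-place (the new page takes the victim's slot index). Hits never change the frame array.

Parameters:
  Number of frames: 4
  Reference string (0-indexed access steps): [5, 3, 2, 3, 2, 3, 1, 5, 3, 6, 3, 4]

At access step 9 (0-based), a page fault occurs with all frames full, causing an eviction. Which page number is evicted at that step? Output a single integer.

Answer: 2

Derivation:
Step 0: ref 5 -> FAULT, frames=[5,-,-,-]
Step 1: ref 3 -> FAULT, frames=[5,3,-,-]
Step 2: ref 2 -> FAULT, frames=[5,3,2,-]
Step 3: ref 3 -> HIT, frames=[5,3,2,-]
Step 4: ref 2 -> HIT, frames=[5,3,2,-]
Step 5: ref 3 -> HIT, frames=[5,3,2,-]
Step 6: ref 1 -> FAULT, frames=[5,3,2,1]
Step 7: ref 5 -> HIT, frames=[5,3,2,1]
Step 8: ref 3 -> HIT, frames=[5,3,2,1]
Step 9: ref 6 -> FAULT, evict 2, frames=[5,3,6,1]
At step 9: evicted page 2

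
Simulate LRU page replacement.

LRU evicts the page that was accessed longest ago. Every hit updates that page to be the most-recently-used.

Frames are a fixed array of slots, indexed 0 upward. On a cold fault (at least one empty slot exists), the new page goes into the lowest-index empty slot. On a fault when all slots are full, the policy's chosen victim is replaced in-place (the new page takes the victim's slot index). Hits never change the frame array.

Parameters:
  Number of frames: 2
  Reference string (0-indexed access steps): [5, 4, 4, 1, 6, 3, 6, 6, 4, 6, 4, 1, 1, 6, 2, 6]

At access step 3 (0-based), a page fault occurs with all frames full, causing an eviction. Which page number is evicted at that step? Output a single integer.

Step 0: ref 5 -> FAULT, frames=[5,-]
Step 1: ref 4 -> FAULT, frames=[5,4]
Step 2: ref 4 -> HIT, frames=[5,4]
Step 3: ref 1 -> FAULT, evict 5, frames=[1,4]
At step 3: evicted page 5

Answer: 5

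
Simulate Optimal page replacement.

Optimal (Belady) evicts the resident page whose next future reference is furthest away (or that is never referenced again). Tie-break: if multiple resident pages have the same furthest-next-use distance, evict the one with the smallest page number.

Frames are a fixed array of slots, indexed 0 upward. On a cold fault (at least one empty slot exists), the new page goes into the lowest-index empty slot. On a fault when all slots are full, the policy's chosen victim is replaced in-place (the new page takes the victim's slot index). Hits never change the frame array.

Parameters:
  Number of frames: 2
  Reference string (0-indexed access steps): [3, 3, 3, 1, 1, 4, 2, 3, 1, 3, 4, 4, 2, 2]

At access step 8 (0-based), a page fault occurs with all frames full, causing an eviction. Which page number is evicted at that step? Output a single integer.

Answer: 2

Derivation:
Step 0: ref 3 -> FAULT, frames=[3,-]
Step 1: ref 3 -> HIT, frames=[3,-]
Step 2: ref 3 -> HIT, frames=[3,-]
Step 3: ref 1 -> FAULT, frames=[3,1]
Step 4: ref 1 -> HIT, frames=[3,1]
Step 5: ref 4 -> FAULT, evict 1, frames=[3,4]
Step 6: ref 2 -> FAULT, evict 4, frames=[3,2]
Step 7: ref 3 -> HIT, frames=[3,2]
Step 8: ref 1 -> FAULT, evict 2, frames=[3,1]
At step 8: evicted page 2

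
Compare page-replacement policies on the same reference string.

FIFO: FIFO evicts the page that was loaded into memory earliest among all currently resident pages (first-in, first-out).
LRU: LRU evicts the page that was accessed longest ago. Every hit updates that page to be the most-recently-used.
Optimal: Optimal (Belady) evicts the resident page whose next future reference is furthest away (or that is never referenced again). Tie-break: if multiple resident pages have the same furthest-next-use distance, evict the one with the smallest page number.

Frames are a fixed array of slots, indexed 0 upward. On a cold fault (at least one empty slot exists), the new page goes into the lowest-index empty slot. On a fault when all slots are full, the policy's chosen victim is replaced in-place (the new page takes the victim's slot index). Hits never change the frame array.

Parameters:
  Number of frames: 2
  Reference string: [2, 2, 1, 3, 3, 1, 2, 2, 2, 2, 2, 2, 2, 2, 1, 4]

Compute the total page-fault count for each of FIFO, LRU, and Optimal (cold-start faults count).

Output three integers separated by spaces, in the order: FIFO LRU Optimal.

--- FIFO ---
  step 0: ref 2 -> FAULT, frames=[2,-] (faults so far: 1)
  step 1: ref 2 -> HIT, frames=[2,-] (faults so far: 1)
  step 2: ref 1 -> FAULT, frames=[2,1] (faults so far: 2)
  step 3: ref 3 -> FAULT, evict 2, frames=[3,1] (faults so far: 3)
  step 4: ref 3 -> HIT, frames=[3,1] (faults so far: 3)
  step 5: ref 1 -> HIT, frames=[3,1] (faults so far: 3)
  step 6: ref 2 -> FAULT, evict 1, frames=[3,2] (faults so far: 4)
  step 7: ref 2 -> HIT, frames=[3,2] (faults so far: 4)
  step 8: ref 2 -> HIT, frames=[3,2] (faults so far: 4)
  step 9: ref 2 -> HIT, frames=[3,2] (faults so far: 4)
  step 10: ref 2 -> HIT, frames=[3,2] (faults so far: 4)
  step 11: ref 2 -> HIT, frames=[3,2] (faults so far: 4)
  step 12: ref 2 -> HIT, frames=[3,2] (faults so far: 4)
  step 13: ref 2 -> HIT, frames=[3,2] (faults so far: 4)
  step 14: ref 1 -> FAULT, evict 3, frames=[1,2] (faults so far: 5)
  step 15: ref 4 -> FAULT, evict 2, frames=[1,4] (faults so far: 6)
  FIFO total faults: 6
--- LRU ---
  step 0: ref 2 -> FAULT, frames=[2,-] (faults so far: 1)
  step 1: ref 2 -> HIT, frames=[2,-] (faults so far: 1)
  step 2: ref 1 -> FAULT, frames=[2,1] (faults so far: 2)
  step 3: ref 3 -> FAULT, evict 2, frames=[3,1] (faults so far: 3)
  step 4: ref 3 -> HIT, frames=[3,1] (faults so far: 3)
  step 5: ref 1 -> HIT, frames=[3,1] (faults so far: 3)
  step 6: ref 2 -> FAULT, evict 3, frames=[2,1] (faults so far: 4)
  step 7: ref 2 -> HIT, frames=[2,1] (faults so far: 4)
  step 8: ref 2 -> HIT, frames=[2,1] (faults so far: 4)
  step 9: ref 2 -> HIT, frames=[2,1] (faults so far: 4)
  step 10: ref 2 -> HIT, frames=[2,1] (faults so far: 4)
  step 11: ref 2 -> HIT, frames=[2,1] (faults so far: 4)
  step 12: ref 2 -> HIT, frames=[2,1] (faults so far: 4)
  step 13: ref 2 -> HIT, frames=[2,1] (faults so far: 4)
  step 14: ref 1 -> HIT, frames=[2,1] (faults so far: 4)
  step 15: ref 4 -> FAULT, evict 2, frames=[4,1] (faults so far: 5)
  LRU total faults: 5
--- Optimal ---
  step 0: ref 2 -> FAULT, frames=[2,-] (faults so far: 1)
  step 1: ref 2 -> HIT, frames=[2,-] (faults so far: 1)
  step 2: ref 1 -> FAULT, frames=[2,1] (faults so far: 2)
  step 3: ref 3 -> FAULT, evict 2, frames=[3,1] (faults so far: 3)
  step 4: ref 3 -> HIT, frames=[3,1] (faults so far: 3)
  step 5: ref 1 -> HIT, frames=[3,1] (faults so far: 3)
  step 6: ref 2 -> FAULT, evict 3, frames=[2,1] (faults so far: 4)
  step 7: ref 2 -> HIT, frames=[2,1] (faults so far: 4)
  step 8: ref 2 -> HIT, frames=[2,1] (faults so far: 4)
  step 9: ref 2 -> HIT, frames=[2,1] (faults so far: 4)
  step 10: ref 2 -> HIT, frames=[2,1] (faults so far: 4)
  step 11: ref 2 -> HIT, frames=[2,1] (faults so far: 4)
  step 12: ref 2 -> HIT, frames=[2,1] (faults so far: 4)
  step 13: ref 2 -> HIT, frames=[2,1] (faults so far: 4)
  step 14: ref 1 -> HIT, frames=[2,1] (faults so far: 4)
  step 15: ref 4 -> FAULT, evict 1, frames=[2,4] (faults so far: 5)
  Optimal total faults: 5

Answer: 6 5 5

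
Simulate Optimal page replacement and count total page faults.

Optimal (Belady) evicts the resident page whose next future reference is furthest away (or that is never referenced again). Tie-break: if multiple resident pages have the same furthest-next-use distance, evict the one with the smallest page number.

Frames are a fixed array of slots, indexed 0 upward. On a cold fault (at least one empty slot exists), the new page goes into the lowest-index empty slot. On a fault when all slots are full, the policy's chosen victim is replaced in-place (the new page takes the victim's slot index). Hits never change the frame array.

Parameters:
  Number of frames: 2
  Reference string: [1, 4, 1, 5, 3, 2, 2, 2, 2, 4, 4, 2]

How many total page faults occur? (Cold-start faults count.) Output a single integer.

Answer: 5

Derivation:
Step 0: ref 1 → FAULT, frames=[1,-]
Step 1: ref 4 → FAULT, frames=[1,4]
Step 2: ref 1 → HIT, frames=[1,4]
Step 3: ref 5 → FAULT (evict 1), frames=[5,4]
Step 4: ref 3 → FAULT (evict 5), frames=[3,4]
Step 5: ref 2 → FAULT (evict 3), frames=[2,4]
Step 6: ref 2 → HIT, frames=[2,4]
Step 7: ref 2 → HIT, frames=[2,4]
Step 8: ref 2 → HIT, frames=[2,4]
Step 9: ref 4 → HIT, frames=[2,4]
Step 10: ref 4 → HIT, frames=[2,4]
Step 11: ref 2 → HIT, frames=[2,4]
Total faults: 5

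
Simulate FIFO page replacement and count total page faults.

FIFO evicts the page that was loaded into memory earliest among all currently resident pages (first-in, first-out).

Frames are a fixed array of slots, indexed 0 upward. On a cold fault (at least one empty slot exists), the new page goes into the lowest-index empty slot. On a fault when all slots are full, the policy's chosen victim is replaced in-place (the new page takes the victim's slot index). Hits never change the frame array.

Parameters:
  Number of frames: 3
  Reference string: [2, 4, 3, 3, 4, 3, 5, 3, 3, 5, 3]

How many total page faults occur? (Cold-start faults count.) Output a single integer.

Answer: 4

Derivation:
Step 0: ref 2 → FAULT, frames=[2,-,-]
Step 1: ref 4 → FAULT, frames=[2,4,-]
Step 2: ref 3 → FAULT, frames=[2,4,3]
Step 3: ref 3 → HIT, frames=[2,4,3]
Step 4: ref 4 → HIT, frames=[2,4,3]
Step 5: ref 3 → HIT, frames=[2,4,3]
Step 6: ref 5 → FAULT (evict 2), frames=[5,4,3]
Step 7: ref 3 → HIT, frames=[5,4,3]
Step 8: ref 3 → HIT, frames=[5,4,3]
Step 9: ref 5 → HIT, frames=[5,4,3]
Step 10: ref 3 → HIT, frames=[5,4,3]
Total faults: 4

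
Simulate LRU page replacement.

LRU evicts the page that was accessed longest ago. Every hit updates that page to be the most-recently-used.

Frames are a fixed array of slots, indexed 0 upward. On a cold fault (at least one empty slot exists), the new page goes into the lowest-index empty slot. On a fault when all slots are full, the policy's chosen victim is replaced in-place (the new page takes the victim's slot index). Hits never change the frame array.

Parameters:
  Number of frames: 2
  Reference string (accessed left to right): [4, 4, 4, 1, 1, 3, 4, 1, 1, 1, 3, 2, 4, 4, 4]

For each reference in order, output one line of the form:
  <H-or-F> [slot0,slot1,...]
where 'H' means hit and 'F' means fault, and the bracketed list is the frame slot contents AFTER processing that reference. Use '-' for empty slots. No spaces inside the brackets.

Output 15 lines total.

F [4,-]
H [4,-]
H [4,-]
F [4,1]
H [4,1]
F [3,1]
F [3,4]
F [1,4]
H [1,4]
H [1,4]
F [1,3]
F [2,3]
F [2,4]
H [2,4]
H [2,4]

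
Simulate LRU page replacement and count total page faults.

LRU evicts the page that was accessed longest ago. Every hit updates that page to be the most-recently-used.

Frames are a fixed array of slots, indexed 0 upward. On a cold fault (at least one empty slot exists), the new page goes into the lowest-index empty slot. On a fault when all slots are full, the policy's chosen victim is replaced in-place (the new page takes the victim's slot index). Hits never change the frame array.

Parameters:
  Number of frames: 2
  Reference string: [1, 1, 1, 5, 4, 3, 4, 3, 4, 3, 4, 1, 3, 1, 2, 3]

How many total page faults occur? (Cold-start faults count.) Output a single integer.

Answer: 8

Derivation:
Step 0: ref 1 → FAULT, frames=[1,-]
Step 1: ref 1 → HIT, frames=[1,-]
Step 2: ref 1 → HIT, frames=[1,-]
Step 3: ref 5 → FAULT, frames=[1,5]
Step 4: ref 4 → FAULT (evict 1), frames=[4,5]
Step 5: ref 3 → FAULT (evict 5), frames=[4,3]
Step 6: ref 4 → HIT, frames=[4,3]
Step 7: ref 3 → HIT, frames=[4,3]
Step 8: ref 4 → HIT, frames=[4,3]
Step 9: ref 3 → HIT, frames=[4,3]
Step 10: ref 4 → HIT, frames=[4,3]
Step 11: ref 1 → FAULT (evict 3), frames=[4,1]
Step 12: ref 3 → FAULT (evict 4), frames=[3,1]
Step 13: ref 1 → HIT, frames=[3,1]
Step 14: ref 2 → FAULT (evict 3), frames=[2,1]
Step 15: ref 3 → FAULT (evict 1), frames=[2,3]
Total faults: 8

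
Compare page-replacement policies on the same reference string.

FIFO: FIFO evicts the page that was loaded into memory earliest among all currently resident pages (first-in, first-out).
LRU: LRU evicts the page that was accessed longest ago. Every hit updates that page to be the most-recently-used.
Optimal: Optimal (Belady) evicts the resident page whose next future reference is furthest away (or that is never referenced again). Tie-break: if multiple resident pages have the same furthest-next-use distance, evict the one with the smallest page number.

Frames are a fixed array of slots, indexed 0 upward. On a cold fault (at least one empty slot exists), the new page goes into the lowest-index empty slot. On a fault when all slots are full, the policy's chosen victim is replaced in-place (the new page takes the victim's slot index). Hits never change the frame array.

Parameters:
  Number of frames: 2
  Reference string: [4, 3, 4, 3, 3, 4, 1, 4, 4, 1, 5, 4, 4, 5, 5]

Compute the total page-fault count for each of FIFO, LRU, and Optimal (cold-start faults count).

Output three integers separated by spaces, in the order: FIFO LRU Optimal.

--- FIFO ---
  step 0: ref 4 -> FAULT, frames=[4,-] (faults so far: 1)
  step 1: ref 3 -> FAULT, frames=[4,3] (faults so far: 2)
  step 2: ref 4 -> HIT, frames=[4,3] (faults so far: 2)
  step 3: ref 3 -> HIT, frames=[4,3] (faults so far: 2)
  step 4: ref 3 -> HIT, frames=[4,3] (faults so far: 2)
  step 5: ref 4 -> HIT, frames=[4,3] (faults so far: 2)
  step 6: ref 1 -> FAULT, evict 4, frames=[1,3] (faults so far: 3)
  step 7: ref 4 -> FAULT, evict 3, frames=[1,4] (faults so far: 4)
  step 8: ref 4 -> HIT, frames=[1,4] (faults so far: 4)
  step 9: ref 1 -> HIT, frames=[1,4] (faults so far: 4)
  step 10: ref 5 -> FAULT, evict 1, frames=[5,4] (faults so far: 5)
  step 11: ref 4 -> HIT, frames=[5,4] (faults so far: 5)
  step 12: ref 4 -> HIT, frames=[5,4] (faults so far: 5)
  step 13: ref 5 -> HIT, frames=[5,4] (faults so far: 5)
  step 14: ref 5 -> HIT, frames=[5,4] (faults so far: 5)
  FIFO total faults: 5
--- LRU ---
  step 0: ref 4 -> FAULT, frames=[4,-] (faults so far: 1)
  step 1: ref 3 -> FAULT, frames=[4,3] (faults so far: 2)
  step 2: ref 4 -> HIT, frames=[4,3] (faults so far: 2)
  step 3: ref 3 -> HIT, frames=[4,3] (faults so far: 2)
  step 4: ref 3 -> HIT, frames=[4,3] (faults so far: 2)
  step 5: ref 4 -> HIT, frames=[4,3] (faults so far: 2)
  step 6: ref 1 -> FAULT, evict 3, frames=[4,1] (faults so far: 3)
  step 7: ref 4 -> HIT, frames=[4,1] (faults so far: 3)
  step 8: ref 4 -> HIT, frames=[4,1] (faults so far: 3)
  step 9: ref 1 -> HIT, frames=[4,1] (faults so far: 3)
  step 10: ref 5 -> FAULT, evict 4, frames=[5,1] (faults so far: 4)
  step 11: ref 4 -> FAULT, evict 1, frames=[5,4] (faults so far: 5)
  step 12: ref 4 -> HIT, frames=[5,4] (faults so far: 5)
  step 13: ref 5 -> HIT, frames=[5,4] (faults so far: 5)
  step 14: ref 5 -> HIT, frames=[5,4] (faults so far: 5)
  LRU total faults: 5
--- Optimal ---
  step 0: ref 4 -> FAULT, frames=[4,-] (faults so far: 1)
  step 1: ref 3 -> FAULT, frames=[4,3] (faults so far: 2)
  step 2: ref 4 -> HIT, frames=[4,3] (faults so far: 2)
  step 3: ref 3 -> HIT, frames=[4,3] (faults so far: 2)
  step 4: ref 3 -> HIT, frames=[4,3] (faults so far: 2)
  step 5: ref 4 -> HIT, frames=[4,3] (faults so far: 2)
  step 6: ref 1 -> FAULT, evict 3, frames=[4,1] (faults so far: 3)
  step 7: ref 4 -> HIT, frames=[4,1] (faults so far: 3)
  step 8: ref 4 -> HIT, frames=[4,1] (faults so far: 3)
  step 9: ref 1 -> HIT, frames=[4,1] (faults so far: 3)
  step 10: ref 5 -> FAULT, evict 1, frames=[4,5] (faults so far: 4)
  step 11: ref 4 -> HIT, frames=[4,5] (faults so far: 4)
  step 12: ref 4 -> HIT, frames=[4,5] (faults so far: 4)
  step 13: ref 5 -> HIT, frames=[4,5] (faults so far: 4)
  step 14: ref 5 -> HIT, frames=[4,5] (faults so far: 4)
  Optimal total faults: 4

Answer: 5 5 4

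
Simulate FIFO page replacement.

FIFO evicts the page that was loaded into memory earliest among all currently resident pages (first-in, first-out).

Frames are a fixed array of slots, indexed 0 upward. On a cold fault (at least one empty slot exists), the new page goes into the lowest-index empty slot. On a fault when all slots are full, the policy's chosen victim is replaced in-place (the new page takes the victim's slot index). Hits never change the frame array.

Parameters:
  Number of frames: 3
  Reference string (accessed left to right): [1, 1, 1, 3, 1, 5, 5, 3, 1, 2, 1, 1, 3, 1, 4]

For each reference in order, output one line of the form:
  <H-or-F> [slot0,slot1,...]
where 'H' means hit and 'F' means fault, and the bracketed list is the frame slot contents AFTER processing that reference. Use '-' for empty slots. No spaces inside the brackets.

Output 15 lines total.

F [1,-,-]
H [1,-,-]
H [1,-,-]
F [1,3,-]
H [1,3,-]
F [1,3,5]
H [1,3,5]
H [1,3,5]
H [1,3,5]
F [2,3,5]
F [2,1,5]
H [2,1,5]
F [2,1,3]
H [2,1,3]
F [4,1,3]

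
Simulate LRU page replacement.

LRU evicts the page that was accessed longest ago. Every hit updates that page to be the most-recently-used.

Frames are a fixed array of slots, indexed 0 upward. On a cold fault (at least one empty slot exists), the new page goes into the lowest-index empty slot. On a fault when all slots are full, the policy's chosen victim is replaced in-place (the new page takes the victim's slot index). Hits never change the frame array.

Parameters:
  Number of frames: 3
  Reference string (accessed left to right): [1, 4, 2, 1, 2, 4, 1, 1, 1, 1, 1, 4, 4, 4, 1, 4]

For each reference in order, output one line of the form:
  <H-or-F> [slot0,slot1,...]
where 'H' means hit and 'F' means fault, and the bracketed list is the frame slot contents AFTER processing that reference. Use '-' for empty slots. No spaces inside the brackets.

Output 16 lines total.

F [1,-,-]
F [1,4,-]
F [1,4,2]
H [1,4,2]
H [1,4,2]
H [1,4,2]
H [1,4,2]
H [1,4,2]
H [1,4,2]
H [1,4,2]
H [1,4,2]
H [1,4,2]
H [1,4,2]
H [1,4,2]
H [1,4,2]
H [1,4,2]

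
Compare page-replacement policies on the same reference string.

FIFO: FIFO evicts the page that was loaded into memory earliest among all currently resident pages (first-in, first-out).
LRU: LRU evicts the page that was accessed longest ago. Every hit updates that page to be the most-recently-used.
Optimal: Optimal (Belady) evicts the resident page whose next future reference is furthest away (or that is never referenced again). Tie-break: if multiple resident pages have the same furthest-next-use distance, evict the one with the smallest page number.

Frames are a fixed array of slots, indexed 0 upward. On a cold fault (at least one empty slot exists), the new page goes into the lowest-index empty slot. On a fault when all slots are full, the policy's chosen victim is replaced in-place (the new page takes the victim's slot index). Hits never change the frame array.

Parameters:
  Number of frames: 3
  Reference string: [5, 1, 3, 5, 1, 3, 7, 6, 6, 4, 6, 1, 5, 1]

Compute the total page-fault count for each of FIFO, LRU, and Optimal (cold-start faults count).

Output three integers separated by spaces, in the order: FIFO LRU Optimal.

--- FIFO ---
  step 0: ref 5 -> FAULT, frames=[5,-,-] (faults so far: 1)
  step 1: ref 1 -> FAULT, frames=[5,1,-] (faults so far: 2)
  step 2: ref 3 -> FAULT, frames=[5,1,3] (faults so far: 3)
  step 3: ref 5 -> HIT, frames=[5,1,3] (faults so far: 3)
  step 4: ref 1 -> HIT, frames=[5,1,3] (faults so far: 3)
  step 5: ref 3 -> HIT, frames=[5,1,3] (faults so far: 3)
  step 6: ref 7 -> FAULT, evict 5, frames=[7,1,3] (faults so far: 4)
  step 7: ref 6 -> FAULT, evict 1, frames=[7,6,3] (faults so far: 5)
  step 8: ref 6 -> HIT, frames=[7,6,3] (faults so far: 5)
  step 9: ref 4 -> FAULT, evict 3, frames=[7,6,4] (faults so far: 6)
  step 10: ref 6 -> HIT, frames=[7,6,4] (faults so far: 6)
  step 11: ref 1 -> FAULT, evict 7, frames=[1,6,4] (faults so far: 7)
  step 12: ref 5 -> FAULT, evict 6, frames=[1,5,4] (faults so far: 8)
  step 13: ref 1 -> HIT, frames=[1,5,4] (faults so far: 8)
  FIFO total faults: 8
--- LRU ---
  step 0: ref 5 -> FAULT, frames=[5,-,-] (faults so far: 1)
  step 1: ref 1 -> FAULT, frames=[5,1,-] (faults so far: 2)
  step 2: ref 3 -> FAULT, frames=[5,1,3] (faults so far: 3)
  step 3: ref 5 -> HIT, frames=[5,1,3] (faults so far: 3)
  step 4: ref 1 -> HIT, frames=[5,1,3] (faults so far: 3)
  step 5: ref 3 -> HIT, frames=[5,1,3] (faults so far: 3)
  step 6: ref 7 -> FAULT, evict 5, frames=[7,1,3] (faults so far: 4)
  step 7: ref 6 -> FAULT, evict 1, frames=[7,6,3] (faults so far: 5)
  step 8: ref 6 -> HIT, frames=[7,6,3] (faults so far: 5)
  step 9: ref 4 -> FAULT, evict 3, frames=[7,6,4] (faults so far: 6)
  step 10: ref 6 -> HIT, frames=[7,6,4] (faults so far: 6)
  step 11: ref 1 -> FAULT, evict 7, frames=[1,6,4] (faults so far: 7)
  step 12: ref 5 -> FAULT, evict 4, frames=[1,6,5] (faults so far: 8)
  step 13: ref 1 -> HIT, frames=[1,6,5] (faults so far: 8)
  LRU total faults: 8
--- Optimal ---
  step 0: ref 5 -> FAULT, frames=[5,-,-] (faults so far: 1)
  step 1: ref 1 -> FAULT, frames=[5,1,-] (faults so far: 2)
  step 2: ref 3 -> FAULT, frames=[5,1,3] (faults so far: 3)
  step 3: ref 5 -> HIT, frames=[5,1,3] (faults so far: 3)
  step 4: ref 1 -> HIT, frames=[5,1,3] (faults so far: 3)
  step 5: ref 3 -> HIT, frames=[5,1,3] (faults so far: 3)
  step 6: ref 7 -> FAULT, evict 3, frames=[5,1,7] (faults so far: 4)
  step 7: ref 6 -> FAULT, evict 7, frames=[5,1,6] (faults so far: 5)
  step 8: ref 6 -> HIT, frames=[5,1,6] (faults so far: 5)
  step 9: ref 4 -> FAULT, evict 5, frames=[4,1,6] (faults so far: 6)
  step 10: ref 6 -> HIT, frames=[4,1,6] (faults so far: 6)
  step 11: ref 1 -> HIT, frames=[4,1,6] (faults so far: 6)
  step 12: ref 5 -> FAULT, evict 4, frames=[5,1,6] (faults so far: 7)
  step 13: ref 1 -> HIT, frames=[5,1,6] (faults so far: 7)
  Optimal total faults: 7

Answer: 8 8 7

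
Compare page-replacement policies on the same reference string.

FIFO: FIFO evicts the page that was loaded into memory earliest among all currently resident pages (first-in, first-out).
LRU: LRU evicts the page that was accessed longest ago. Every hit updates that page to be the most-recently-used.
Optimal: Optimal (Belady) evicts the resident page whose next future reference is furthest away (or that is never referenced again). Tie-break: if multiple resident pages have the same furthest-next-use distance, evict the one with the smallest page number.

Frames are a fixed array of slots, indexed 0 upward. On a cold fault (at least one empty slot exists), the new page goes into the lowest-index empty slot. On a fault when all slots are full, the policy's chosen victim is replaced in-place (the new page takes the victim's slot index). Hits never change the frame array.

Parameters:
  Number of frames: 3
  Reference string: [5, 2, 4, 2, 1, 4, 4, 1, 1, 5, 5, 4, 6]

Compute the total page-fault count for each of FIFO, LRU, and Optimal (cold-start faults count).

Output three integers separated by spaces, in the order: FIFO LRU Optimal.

Answer: 6 6 5

Derivation:
--- FIFO ---
  step 0: ref 5 -> FAULT, frames=[5,-,-] (faults so far: 1)
  step 1: ref 2 -> FAULT, frames=[5,2,-] (faults so far: 2)
  step 2: ref 4 -> FAULT, frames=[5,2,4] (faults so far: 3)
  step 3: ref 2 -> HIT, frames=[5,2,4] (faults so far: 3)
  step 4: ref 1 -> FAULT, evict 5, frames=[1,2,4] (faults so far: 4)
  step 5: ref 4 -> HIT, frames=[1,2,4] (faults so far: 4)
  step 6: ref 4 -> HIT, frames=[1,2,4] (faults so far: 4)
  step 7: ref 1 -> HIT, frames=[1,2,4] (faults so far: 4)
  step 8: ref 1 -> HIT, frames=[1,2,4] (faults so far: 4)
  step 9: ref 5 -> FAULT, evict 2, frames=[1,5,4] (faults so far: 5)
  step 10: ref 5 -> HIT, frames=[1,5,4] (faults so far: 5)
  step 11: ref 4 -> HIT, frames=[1,5,4] (faults so far: 5)
  step 12: ref 6 -> FAULT, evict 4, frames=[1,5,6] (faults so far: 6)
  FIFO total faults: 6
--- LRU ---
  step 0: ref 5 -> FAULT, frames=[5,-,-] (faults so far: 1)
  step 1: ref 2 -> FAULT, frames=[5,2,-] (faults so far: 2)
  step 2: ref 4 -> FAULT, frames=[5,2,4] (faults so far: 3)
  step 3: ref 2 -> HIT, frames=[5,2,4] (faults so far: 3)
  step 4: ref 1 -> FAULT, evict 5, frames=[1,2,4] (faults so far: 4)
  step 5: ref 4 -> HIT, frames=[1,2,4] (faults so far: 4)
  step 6: ref 4 -> HIT, frames=[1,2,4] (faults so far: 4)
  step 7: ref 1 -> HIT, frames=[1,2,4] (faults so far: 4)
  step 8: ref 1 -> HIT, frames=[1,2,4] (faults so far: 4)
  step 9: ref 5 -> FAULT, evict 2, frames=[1,5,4] (faults so far: 5)
  step 10: ref 5 -> HIT, frames=[1,5,4] (faults so far: 5)
  step 11: ref 4 -> HIT, frames=[1,5,4] (faults so far: 5)
  step 12: ref 6 -> FAULT, evict 1, frames=[6,5,4] (faults so far: 6)
  LRU total faults: 6
--- Optimal ---
  step 0: ref 5 -> FAULT, frames=[5,-,-] (faults so far: 1)
  step 1: ref 2 -> FAULT, frames=[5,2,-] (faults so far: 2)
  step 2: ref 4 -> FAULT, frames=[5,2,4] (faults so far: 3)
  step 3: ref 2 -> HIT, frames=[5,2,4] (faults so far: 3)
  step 4: ref 1 -> FAULT, evict 2, frames=[5,1,4] (faults so far: 4)
  step 5: ref 4 -> HIT, frames=[5,1,4] (faults so far: 4)
  step 6: ref 4 -> HIT, frames=[5,1,4] (faults so far: 4)
  step 7: ref 1 -> HIT, frames=[5,1,4] (faults so far: 4)
  step 8: ref 1 -> HIT, frames=[5,1,4] (faults so far: 4)
  step 9: ref 5 -> HIT, frames=[5,1,4] (faults so far: 4)
  step 10: ref 5 -> HIT, frames=[5,1,4] (faults so far: 4)
  step 11: ref 4 -> HIT, frames=[5,1,4] (faults so far: 4)
  step 12: ref 6 -> FAULT, evict 1, frames=[5,6,4] (faults so far: 5)
  Optimal total faults: 5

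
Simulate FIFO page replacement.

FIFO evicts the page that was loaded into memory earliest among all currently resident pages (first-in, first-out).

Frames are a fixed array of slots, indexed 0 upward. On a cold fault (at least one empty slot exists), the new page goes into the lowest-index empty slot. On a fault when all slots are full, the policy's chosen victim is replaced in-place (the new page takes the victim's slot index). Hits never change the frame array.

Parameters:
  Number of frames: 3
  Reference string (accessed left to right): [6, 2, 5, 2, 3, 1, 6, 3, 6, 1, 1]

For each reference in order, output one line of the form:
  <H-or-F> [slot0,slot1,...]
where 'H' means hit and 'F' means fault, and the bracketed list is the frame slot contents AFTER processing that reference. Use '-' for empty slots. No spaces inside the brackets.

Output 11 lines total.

F [6,-,-]
F [6,2,-]
F [6,2,5]
H [6,2,5]
F [3,2,5]
F [3,1,5]
F [3,1,6]
H [3,1,6]
H [3,1,6]
H [3,1,6]
H [3,1,6]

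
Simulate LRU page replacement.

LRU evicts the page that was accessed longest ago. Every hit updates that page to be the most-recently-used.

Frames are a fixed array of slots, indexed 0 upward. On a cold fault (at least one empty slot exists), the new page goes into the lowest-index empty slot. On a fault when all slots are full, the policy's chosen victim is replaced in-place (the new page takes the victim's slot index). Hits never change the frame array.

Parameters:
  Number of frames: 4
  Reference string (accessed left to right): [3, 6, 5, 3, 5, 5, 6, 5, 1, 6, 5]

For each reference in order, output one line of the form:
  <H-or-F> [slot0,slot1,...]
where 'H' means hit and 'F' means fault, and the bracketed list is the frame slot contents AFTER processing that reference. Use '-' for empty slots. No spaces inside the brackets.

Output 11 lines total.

F [3,-,-,-]
F [3,6,-,-]
F [3,6,5,-]
H [3,6,5,-]
H [3,6,5,-]
H [3,6,5,-]
H [3,6,5,-]
H [3,6,5,-]
F [3,6,5,1]
H [3,6,5,1]
H [3,6,5,1]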